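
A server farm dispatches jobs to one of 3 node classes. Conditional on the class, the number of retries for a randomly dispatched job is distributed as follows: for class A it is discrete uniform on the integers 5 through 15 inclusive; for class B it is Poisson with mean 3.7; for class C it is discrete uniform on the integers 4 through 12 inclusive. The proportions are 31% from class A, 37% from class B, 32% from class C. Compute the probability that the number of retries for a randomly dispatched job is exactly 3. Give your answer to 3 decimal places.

Conditional on each class, P(X = 3): A: 0; B: 0.20872; C: 0.
By total probability, P(X = 3) = 0.31·0 + 0.37·0.20872 + 0.32·0 = 0.0772264.

0.077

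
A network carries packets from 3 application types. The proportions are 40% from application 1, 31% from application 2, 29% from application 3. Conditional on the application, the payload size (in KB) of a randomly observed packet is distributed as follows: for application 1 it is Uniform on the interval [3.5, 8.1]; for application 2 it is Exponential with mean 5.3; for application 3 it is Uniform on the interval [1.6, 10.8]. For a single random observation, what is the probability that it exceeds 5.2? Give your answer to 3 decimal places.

Conditional on each application, P(X > 5.2): 1: 0.630435; 2: 0.374886; 3: 0.608696.
By total probability, P(X > 5.2) = 0.4·0.630435 + 0.31·0.374886 + 0.29·0.608696 = 0.54491.

0.545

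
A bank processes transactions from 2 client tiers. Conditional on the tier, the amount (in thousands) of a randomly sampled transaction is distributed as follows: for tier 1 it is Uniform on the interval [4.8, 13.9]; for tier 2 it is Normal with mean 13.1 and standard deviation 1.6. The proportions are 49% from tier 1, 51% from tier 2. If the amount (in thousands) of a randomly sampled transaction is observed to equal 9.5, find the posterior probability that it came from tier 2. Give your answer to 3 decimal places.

Likelihoods f(9.5 | ·): 1: 0.10989; 2: 0.0198373.
Posterior ∝ prior × likelihood. Numerator for 2: 0.51·0.0198373 = 0.010117.
Normalizing constant: 0.49·0.10989 + 0.51·0.0198373 = 0.0639632.
P(2 | observation) = 0.010117 / 0.0639632 = 0.158169.

0.158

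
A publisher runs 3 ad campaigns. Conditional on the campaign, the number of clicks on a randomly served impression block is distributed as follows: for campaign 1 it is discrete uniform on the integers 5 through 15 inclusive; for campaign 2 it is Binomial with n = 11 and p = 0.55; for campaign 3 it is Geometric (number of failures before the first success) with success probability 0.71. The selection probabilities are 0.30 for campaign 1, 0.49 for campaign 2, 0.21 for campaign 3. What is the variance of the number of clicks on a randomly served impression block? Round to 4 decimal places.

15.8193

Per component, 1: μ=10, E[X²]=110; 2: μ=6.05, E[X²]=39.325; 3: μ=0.408451, E[X²]=0.742115.
E[X] = 0.3·10 + 0.49·6.05 + 0.21·0.408451 = 6.05027.
E[X²] = 0.3·110 + 0.49·39.325 + 0.21·0.742115 = 52.4251.
Var(X) = E[X²] − (E[X])² = 52.4251 − 36.6058 = 15.8193.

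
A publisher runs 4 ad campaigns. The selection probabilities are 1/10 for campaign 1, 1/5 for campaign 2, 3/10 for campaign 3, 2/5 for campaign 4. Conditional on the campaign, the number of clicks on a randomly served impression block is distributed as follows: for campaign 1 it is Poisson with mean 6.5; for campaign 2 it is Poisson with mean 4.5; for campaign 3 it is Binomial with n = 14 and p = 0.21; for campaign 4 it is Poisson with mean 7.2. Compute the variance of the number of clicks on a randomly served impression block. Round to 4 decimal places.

8.5135

Per component, 1: μ=6.5, E[X²]=48.75; 2: μ=4.5, E[X²]=24.75; 3: μ=2.94, E[X²]=10.9662; 4: μ=7.2, E[X²]=59.04.
E[X] = 0.1·6.5 + 0.2·4.5 + 0.3·2.94 + 0.4·7.2 = 5.312.
E[X²] = 0.1·48.75 + 0.2·24.75 + 0.3·10.9662 + 0.4·59.04 = 36.7309.
Var(X) = E[X²] − (E[X])² = 36.7309 − 28.2173 = 8.51352.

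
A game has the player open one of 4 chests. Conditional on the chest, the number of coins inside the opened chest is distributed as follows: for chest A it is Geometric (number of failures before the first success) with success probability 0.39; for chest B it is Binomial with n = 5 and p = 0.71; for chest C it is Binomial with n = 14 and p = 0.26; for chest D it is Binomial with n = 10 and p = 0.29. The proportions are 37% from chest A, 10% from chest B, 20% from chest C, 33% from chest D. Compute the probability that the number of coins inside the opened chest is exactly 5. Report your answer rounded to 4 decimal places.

0.0927

Conditional on each chest, P(X = 5): A: 0.0329393; B: 0.180423; C: 0.158276; D: 0.0932572.
By total probability, P(X = 5) = 0.37·0.0329393 + 0.1·0.180423 + 0.2·0.158276 + 0.33·0.0932572 = 0.09266.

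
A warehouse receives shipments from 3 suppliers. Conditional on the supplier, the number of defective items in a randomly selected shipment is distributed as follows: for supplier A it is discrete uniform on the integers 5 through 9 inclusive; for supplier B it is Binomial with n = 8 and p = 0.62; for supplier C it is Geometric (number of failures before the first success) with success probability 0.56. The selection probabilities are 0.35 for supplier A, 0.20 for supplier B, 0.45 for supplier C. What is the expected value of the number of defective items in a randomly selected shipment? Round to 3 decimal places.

Component means — A: 7; B: 4.96; C: 0.785714.
E[X] = 0.35·7 + 0.2·4.96 + 0.45·0.785714 = 3.79557.

3.796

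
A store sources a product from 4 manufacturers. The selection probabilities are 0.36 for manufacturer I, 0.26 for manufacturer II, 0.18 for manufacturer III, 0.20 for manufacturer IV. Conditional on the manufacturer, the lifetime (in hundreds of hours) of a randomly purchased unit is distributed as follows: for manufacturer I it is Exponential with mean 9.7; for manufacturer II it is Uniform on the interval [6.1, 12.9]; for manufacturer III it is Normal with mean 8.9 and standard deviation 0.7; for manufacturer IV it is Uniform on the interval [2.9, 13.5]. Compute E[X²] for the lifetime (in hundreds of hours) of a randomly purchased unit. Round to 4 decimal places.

121.8783

For each component E[X²] = Var + (mean)², giving I: 188.18; II: 94.1033; III: 79.7; IV: 76.6033.
Overall E[X²] = 0.36·188.18 + 0.26·94.1033 + 0.18·79.7 + 0.2·76.6033 = 121.878.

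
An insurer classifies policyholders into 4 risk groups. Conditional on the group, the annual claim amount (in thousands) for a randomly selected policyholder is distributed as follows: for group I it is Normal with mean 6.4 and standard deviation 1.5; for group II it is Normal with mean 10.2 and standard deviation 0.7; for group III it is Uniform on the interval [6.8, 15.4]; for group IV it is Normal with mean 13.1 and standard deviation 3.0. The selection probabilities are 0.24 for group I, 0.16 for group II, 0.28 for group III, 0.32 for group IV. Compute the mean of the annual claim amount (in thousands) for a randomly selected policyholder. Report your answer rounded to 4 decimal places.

Component means — I: 6.4; II: 10.2; III: 11.1; IV: 13.1.
E[X] = 0.24·6.4 + 0.16·10.2 + 0.28·11.1 + 0.32·13.1 = 10.468.

10.4680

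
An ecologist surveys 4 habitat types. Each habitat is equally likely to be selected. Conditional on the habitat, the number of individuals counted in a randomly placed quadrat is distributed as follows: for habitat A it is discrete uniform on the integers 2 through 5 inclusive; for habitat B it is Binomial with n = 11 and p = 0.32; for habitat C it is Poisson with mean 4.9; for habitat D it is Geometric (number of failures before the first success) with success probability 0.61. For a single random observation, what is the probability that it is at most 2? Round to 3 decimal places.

0.397

Conditional on each habitat, P(X ≤ 2): A: 0.25; B: 0.263867; C: 0.133331; D: 0.940681.
By total probability, P(X ≤ 2) = 0.25·0.25 + 0.25·0.263867 + 0.25·0.133331 + 0.25·0.940681 = 0.39697.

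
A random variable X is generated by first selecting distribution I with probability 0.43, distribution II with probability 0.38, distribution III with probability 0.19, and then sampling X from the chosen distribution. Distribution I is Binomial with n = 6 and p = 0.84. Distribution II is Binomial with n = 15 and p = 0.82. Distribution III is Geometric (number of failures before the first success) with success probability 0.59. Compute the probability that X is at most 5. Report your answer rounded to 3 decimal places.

0.468

Conditional on each component, P(X ≤ 5): I: 0.648702; II: 4.40228e-05; III: 0.99525.
By total probability, P(X ≤ 5) = 0.43·0.648702 + 0.38·4.40228e-05 + 0.19·0.99525 = 0.468056.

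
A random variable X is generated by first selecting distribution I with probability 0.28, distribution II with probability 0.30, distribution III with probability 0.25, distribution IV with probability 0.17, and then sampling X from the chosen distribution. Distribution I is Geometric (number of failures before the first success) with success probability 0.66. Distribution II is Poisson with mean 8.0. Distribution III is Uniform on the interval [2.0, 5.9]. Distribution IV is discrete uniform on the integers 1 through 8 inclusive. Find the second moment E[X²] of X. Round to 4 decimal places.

For each component E[X²] = Var + (mean)², giving I: 1.04591; II: 72; III: 16.87; IV: 25.5.
Overall E[X²] = 0.28·1.04591 + 0.3·72 + 0.25·16.87 + 0.17·25.5 = 30.4454.

30.4454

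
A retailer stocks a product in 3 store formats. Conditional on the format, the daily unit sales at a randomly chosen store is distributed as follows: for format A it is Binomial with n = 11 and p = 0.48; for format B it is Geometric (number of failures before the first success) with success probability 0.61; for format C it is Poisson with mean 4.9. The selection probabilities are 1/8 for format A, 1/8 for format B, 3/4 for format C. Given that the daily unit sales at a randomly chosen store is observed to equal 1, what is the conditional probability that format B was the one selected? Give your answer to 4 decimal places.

0.5122

Likelihoods P(X=1 | ·): A: 0.00763251; B: 0.2379; C: 0.0364883.
Posterior ∝ prior × likelihood. Numerator for B: 0.125·0.2379 = 0.0297375.
Normalizing constant: 0.125·0.00763251 + 0.125·0.2379 + 0.75·0.0364883 = 0.0580578.
P(B | observation) = 0.0297375 / 0.0580578 = 0.512205.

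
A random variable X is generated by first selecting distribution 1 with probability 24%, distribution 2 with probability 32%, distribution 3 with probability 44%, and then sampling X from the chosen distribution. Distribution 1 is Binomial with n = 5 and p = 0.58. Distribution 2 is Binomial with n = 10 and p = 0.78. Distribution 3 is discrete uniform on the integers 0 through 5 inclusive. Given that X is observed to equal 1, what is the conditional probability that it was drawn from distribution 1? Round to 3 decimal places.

Likelihoods P(X=1 | ·): 1: 0.0902392; 2: 9.4167e-06; 3: 0.166667.
Posterior ∝ prior × likelihood. Numerator for 1: 0.24·0.0902392 = 0.0216574.
Normalizing constant: 0.24·0.0902392 + 0.32·9.4167e-06 + 0.44·0.166667 = 0.0949938.
P(1 | observation) = 0.0216574 / 0.0949938 = 0.227988.

0.228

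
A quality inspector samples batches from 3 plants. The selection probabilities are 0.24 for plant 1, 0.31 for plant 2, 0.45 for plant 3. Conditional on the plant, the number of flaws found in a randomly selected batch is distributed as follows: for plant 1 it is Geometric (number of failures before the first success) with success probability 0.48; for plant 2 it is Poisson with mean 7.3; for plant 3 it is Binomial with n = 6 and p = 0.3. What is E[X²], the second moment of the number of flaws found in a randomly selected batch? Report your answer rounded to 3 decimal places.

21.631

For each component E[X²] = Var + (mean)², giving 1: 3.43056; 2: 60.59; 3: 4.5.
Overall E[X²] = 0.24·3.43056 + 0.31·60.59 + 0.45·4.5 = 21.6312.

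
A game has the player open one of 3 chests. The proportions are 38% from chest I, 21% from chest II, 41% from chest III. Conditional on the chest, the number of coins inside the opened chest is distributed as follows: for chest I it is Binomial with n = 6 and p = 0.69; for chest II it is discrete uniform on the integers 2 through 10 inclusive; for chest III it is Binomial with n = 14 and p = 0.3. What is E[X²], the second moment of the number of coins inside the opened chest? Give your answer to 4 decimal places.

24.3985

For each component E[X²] = Var + (mean)², giving I: 18.423; II: 42.6667; III: 20.58.
Overall E[X²] = 0.38·18.423 + 0.21·42.6667 + 0.41·20.58 = 24.3985.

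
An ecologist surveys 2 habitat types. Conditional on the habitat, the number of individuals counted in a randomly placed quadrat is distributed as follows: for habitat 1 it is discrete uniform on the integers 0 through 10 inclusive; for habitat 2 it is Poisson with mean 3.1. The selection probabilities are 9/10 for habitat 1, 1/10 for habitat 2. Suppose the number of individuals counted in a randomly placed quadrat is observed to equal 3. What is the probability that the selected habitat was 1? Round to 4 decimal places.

0.7853

Likelihoods P(X=3 | ·): 1: 0.0909091; 2: 0.223677.
Posterior ∝ prior × likelihood. Numerator for 1: 0.9·0.0909091 = 0.0818182.
Normalizing constant: 0.9·0.0909091 + 0.1·0.223677 = 0.104186.
P(1 | observation) = 0.0818182 / 0.104186 = 0.78531.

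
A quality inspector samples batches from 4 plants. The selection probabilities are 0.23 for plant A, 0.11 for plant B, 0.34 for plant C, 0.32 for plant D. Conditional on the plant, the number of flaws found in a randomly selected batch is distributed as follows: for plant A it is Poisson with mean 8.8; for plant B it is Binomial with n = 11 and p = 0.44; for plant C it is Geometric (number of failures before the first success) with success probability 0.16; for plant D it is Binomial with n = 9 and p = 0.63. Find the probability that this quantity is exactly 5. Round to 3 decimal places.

0.139

Conditional on each plant, P(X = 5): A: 0.0662889; B: 0.234981; C: 0.0669139; D: 0.234358.
By total probability, P(X = 5) = 0.23·0.0662889 + 0.11·0.234981 + 0.34·0.0669139 + 0.32·0.234358 = 0.13884.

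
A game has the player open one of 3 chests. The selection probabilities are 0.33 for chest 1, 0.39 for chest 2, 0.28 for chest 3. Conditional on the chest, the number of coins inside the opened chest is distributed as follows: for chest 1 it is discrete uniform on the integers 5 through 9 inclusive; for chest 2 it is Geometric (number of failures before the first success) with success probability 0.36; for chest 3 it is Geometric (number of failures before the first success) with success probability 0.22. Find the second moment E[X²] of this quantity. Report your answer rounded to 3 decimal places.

28.021

For each component E[X²] = Var + (mean)², giving 1: 51; 2: 8.09877; 3: 28.686.
Overall E[X²] = 0.33·51 + 0.39·8.09877 + 0.28·28.686 = 28.0206.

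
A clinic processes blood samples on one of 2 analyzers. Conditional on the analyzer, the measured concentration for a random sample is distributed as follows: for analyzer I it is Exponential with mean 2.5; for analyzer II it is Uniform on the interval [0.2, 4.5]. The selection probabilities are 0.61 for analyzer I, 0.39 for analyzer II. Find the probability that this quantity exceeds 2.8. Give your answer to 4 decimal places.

0.3532

Conditional on each analyzer, P(X > 2.8): I: 0.32628; II: 0.395349.
By total probability, P(X > 2.8) = 0.61·0.32628 + 0.39·0.395349 = 0.353217.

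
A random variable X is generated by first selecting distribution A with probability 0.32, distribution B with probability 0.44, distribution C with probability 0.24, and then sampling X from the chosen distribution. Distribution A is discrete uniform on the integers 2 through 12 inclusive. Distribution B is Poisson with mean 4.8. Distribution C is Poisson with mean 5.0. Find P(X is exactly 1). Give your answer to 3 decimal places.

Conditional on each component, P(X = 1): A: 0; B: 0.0395028; C: 0.0336897.
By total probability, P(X = 1) = 0.32·0 + 0.44·0.0395028 + 0.24·0.0336897 = 0.0254668.

0.025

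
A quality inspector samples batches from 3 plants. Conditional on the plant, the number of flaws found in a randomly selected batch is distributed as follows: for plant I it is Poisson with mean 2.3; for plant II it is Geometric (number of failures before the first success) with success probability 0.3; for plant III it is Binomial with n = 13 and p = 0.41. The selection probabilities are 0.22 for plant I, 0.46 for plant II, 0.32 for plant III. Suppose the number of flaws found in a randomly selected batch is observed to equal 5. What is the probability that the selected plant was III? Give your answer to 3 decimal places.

0.667

Likelihoods P(X=5 | ·): I: 0.053775; II: 0.050421; III: 0.218934.
Posterior ∝ prior × likelihood. Numerator for III: 0.32·0.218934 = 0.070059.
Normalizing constant: 0.22·0.053775 + 0.46·0.050421 + 0.32·0.218934 = 0.105083.
P(III | observation) = 0.070059 / 0.105083 = 0.6667.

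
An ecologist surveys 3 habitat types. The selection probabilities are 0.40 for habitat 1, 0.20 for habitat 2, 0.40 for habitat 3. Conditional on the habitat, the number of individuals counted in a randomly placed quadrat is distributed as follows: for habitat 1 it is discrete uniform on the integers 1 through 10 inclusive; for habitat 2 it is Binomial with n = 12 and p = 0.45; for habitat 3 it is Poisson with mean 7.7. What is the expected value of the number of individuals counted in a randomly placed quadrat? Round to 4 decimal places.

Component means — 1: 5.5; 2: 5.4; 3: 7.7.
E[X] = 0.4·5.5 + 0.2·5.4 + 0.4·7.7 = 6.36.

6.3600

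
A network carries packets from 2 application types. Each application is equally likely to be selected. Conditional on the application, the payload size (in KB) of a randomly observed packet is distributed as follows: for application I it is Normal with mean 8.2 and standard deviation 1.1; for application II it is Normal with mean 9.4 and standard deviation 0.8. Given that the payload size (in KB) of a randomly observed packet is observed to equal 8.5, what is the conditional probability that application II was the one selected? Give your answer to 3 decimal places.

Likelihoods f(8.5 | ·): I: 0.349435; II: 0.264846.
Posterior ∝ prior × likelihood. Numerator for II: 0.5·0.264846 = 0.132423.
Normalizing constant: 0.5·0.349435 + 0.5·0.264846 = 0.30714.
P(II | observation) = 0.132423 / 0.30714 = 0.431148.

0.431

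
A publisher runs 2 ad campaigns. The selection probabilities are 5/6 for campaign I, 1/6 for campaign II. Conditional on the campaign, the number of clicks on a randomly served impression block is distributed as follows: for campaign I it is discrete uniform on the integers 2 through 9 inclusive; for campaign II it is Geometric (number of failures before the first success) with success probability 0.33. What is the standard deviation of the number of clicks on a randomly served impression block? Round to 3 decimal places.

2.659

Per component, I: μ=5.5, E[X²]=35.5; II: μ=2.0303, E[X²]=10.2746.
E[X] = 0.833333·5.5 + 0.166667·2.0303 = 4.92172.
E[X²] = 0.833333·35.5 + 0.166667·10.2746 = 31.2958.
Var(X) = E[X²] − (E[X])² = 31.2958 − 24.2233 = 7.07246.
SD(X) = √7.07246 = 2.65941.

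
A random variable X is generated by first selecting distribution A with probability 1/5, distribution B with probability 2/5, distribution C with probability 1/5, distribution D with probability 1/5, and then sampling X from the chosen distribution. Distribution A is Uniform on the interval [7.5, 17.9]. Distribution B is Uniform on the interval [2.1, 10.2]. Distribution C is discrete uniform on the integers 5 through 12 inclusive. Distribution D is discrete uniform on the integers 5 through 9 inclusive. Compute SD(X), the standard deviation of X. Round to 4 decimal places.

3.3862

Per component, A: μ=12.7, E[X²]=170.303; B: μ=6.15, E[X²]=43.29; C: μ=8.5, E[X²]=77.5; D: μ=7, E[X²]=51.
E[X] = 0.2·12.7 + 0.4·6.15 + 0.2·8.5 + 0.2·7 = 8.1.
E[X²] = 0.2·170.303 + 0.4·43.29 + 0.2·77.5 + 0.2·51 = 77.0767.
Var(X) = E[X²] − (E[X])² = 77.0767 − 65.61 = 11.4667.
SD(X) = √11.4667 = 3.38625.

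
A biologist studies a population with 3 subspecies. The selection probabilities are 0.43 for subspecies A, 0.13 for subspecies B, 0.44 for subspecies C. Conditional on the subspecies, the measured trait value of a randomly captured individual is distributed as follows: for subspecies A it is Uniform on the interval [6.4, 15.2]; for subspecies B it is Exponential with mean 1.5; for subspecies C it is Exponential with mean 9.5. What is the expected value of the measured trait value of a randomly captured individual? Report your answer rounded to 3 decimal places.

Component means — A: 10.8; B: 1.5; C: 9.5.
E[X] = 0.43·10.8 + 0.13·1.5 + 0.44·9.5 = 9.019.

9.019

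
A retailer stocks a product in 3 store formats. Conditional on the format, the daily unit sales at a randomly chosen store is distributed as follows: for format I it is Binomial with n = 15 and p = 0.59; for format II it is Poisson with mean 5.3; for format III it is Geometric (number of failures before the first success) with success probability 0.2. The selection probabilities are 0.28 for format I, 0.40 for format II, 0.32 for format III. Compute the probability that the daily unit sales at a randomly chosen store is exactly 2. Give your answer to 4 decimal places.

0.0691

Conditional on each format, P(X = 2): I: 0.00033813; II: 0.0701069; III: 0.128.
By total probability, P(X = 2) = 0.28·0.00033813 + 0.4·0.0701069 + 0.32·0.128 = 0.0690975.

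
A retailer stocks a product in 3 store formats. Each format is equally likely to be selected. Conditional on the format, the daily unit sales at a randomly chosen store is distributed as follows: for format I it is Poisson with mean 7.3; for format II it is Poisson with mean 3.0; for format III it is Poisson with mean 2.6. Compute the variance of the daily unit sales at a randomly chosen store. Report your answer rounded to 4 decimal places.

Per component, I: μ=7.3, E[X²]=60.59; II: μ=3, E[X²]=12; III: μ=2.6, E[X²]=9.36.
E[X] = 0.333333·7.3 + 0.333333·3 + 0.333333·2.6 = 4.3.
E[X²] = 0.333333·60.59 + 0.333333·12 + 0.333333·9.36 = 27.3167.
Var(X) = E[X²] − (E[X])² = 27.3167 − 18.49 = 8.82667.

8.8267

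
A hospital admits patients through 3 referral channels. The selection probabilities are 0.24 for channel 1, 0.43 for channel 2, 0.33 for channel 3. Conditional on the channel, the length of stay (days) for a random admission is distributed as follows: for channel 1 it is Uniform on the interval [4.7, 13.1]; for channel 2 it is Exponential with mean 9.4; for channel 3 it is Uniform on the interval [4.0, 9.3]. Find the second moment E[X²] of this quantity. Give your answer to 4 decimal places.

111.7771

For each component E[X²] = Var + (mean)², giving 1: 85.09; 2: 176.72; 3: 46.5633.
Overall E[X²] = 0.24·85.09 + 0.43·176.72 + 0.33·46.5633 = 111.777.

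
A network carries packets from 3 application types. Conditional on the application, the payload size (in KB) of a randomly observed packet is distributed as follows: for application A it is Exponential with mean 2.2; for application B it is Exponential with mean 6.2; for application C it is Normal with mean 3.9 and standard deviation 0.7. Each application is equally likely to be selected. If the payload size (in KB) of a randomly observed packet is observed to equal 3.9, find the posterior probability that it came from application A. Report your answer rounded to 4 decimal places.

Likelihoods f(3.9 | ·): A: 0.0772132; B: 0.0859851; C: 0.569918.
Posterior ∝ prior × likelihood. Numerator for A: 0.333333·0.0772132 = 0.0257377.
Normalizing constant: 0.333333·0.0772132 + 0.333333·0.0859851 + 0.333333·0.569918 = 0.244372.
P(A | observation) = 0.0257377 / 0.244372 = 0.105322.

0.1053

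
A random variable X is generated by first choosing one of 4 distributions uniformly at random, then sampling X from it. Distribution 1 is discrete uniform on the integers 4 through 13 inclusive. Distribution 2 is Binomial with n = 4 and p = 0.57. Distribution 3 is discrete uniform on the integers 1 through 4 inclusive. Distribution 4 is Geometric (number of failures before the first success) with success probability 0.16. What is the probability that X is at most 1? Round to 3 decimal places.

Conditional on each component, P(X ≤ 1): 1: 0; 2: 0.215464; 3: 0.25; 4: 0.2944.
By total probability, P(X ≤ 1) = 0.25·0 + 0.25·0.215464 + 0.25·0.25 + 0.25·0.2944 = 0.189966.

0.190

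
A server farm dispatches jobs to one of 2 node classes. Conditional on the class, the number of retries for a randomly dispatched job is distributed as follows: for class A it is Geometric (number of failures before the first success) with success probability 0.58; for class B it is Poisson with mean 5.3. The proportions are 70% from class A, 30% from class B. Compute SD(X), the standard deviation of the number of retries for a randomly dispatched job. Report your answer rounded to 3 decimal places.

Per component, A: μ=0.724138, E[X²]=1.77289; B: μ=5.3, E[X²]=33.39.
E[X] = 0.7·0.724138 + 0.3·5.3 = 2.0969.
E[X²] = 0.7·1.77289 + 0.3·33.39 = 11.258.
Var(X) = E[X²] − (E[X])² = 11.258 − 4.39698 = 6.86105.
SD(X) = √6.86105 = 2.61936.

2.619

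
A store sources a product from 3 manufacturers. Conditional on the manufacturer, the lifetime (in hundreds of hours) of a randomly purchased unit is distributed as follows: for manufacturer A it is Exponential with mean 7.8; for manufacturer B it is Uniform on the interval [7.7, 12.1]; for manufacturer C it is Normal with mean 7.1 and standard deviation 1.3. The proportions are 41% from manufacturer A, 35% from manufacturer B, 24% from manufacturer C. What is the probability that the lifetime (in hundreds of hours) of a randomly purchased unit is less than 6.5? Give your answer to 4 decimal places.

Conditional on each manufacturer, P(X < 6.5): A: 0.565402; B: 0; C: 0.322206.
By total probability, P(X < 6.5) = 0.41·0.565402 + 0.35·0 + 0.24·0.322206 = 0.309144.

0.3091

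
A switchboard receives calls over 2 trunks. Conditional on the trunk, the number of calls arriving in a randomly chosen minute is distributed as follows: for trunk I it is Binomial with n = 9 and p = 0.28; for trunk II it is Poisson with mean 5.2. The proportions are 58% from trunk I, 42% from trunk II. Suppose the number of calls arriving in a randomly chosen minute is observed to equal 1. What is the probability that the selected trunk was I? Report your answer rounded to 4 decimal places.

Likelihoods P(X=1 | ·): I: 0.181995; II: 0.0286861.
Posterior ∝ prior × likelihood. Numerator for I: 0.58·0.181995 = 0.105557.
Normalizing constant: 0.58·0.181995 + 0.42·0.0286861 = 0.117606.
P(I | observation) = 0.105557 / 0.117606 = 0.897554.

0.8976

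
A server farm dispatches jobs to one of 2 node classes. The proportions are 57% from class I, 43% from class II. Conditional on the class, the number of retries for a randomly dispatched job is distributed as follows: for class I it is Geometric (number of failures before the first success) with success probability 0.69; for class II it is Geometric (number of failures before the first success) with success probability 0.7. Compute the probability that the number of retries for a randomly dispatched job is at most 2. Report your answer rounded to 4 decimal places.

Conditional on each class, P(X ≤ 2): I: 0.970209; II: 0.973.
By total probability, P(X ≤ 2) = 0.57·0.970209 + 0.43·0.973 = 0.971409.

0.9714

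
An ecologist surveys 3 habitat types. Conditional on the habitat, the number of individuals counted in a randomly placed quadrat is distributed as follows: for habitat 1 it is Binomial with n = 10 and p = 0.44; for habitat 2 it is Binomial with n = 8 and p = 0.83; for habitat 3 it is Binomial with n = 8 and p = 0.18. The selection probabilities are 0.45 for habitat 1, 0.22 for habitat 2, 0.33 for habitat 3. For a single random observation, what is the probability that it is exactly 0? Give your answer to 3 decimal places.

Conditional on each habitat, P(X = 0): 1: 0.00303305; 2: 6.97576e-07; 3: 0.204414.
By total probability, P(X = 0) = 0.45·0.00303305 + 0.22·6.97576e-07 + 0.33·0.204414 = 0.0688217.

0.069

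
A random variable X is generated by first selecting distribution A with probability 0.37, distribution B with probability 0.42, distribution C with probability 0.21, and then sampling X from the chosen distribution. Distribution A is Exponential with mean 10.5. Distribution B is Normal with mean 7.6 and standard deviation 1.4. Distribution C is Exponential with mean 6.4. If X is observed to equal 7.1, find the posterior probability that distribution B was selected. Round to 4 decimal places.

0.7962

Likelihoods f(7.1 | ·): A: 0.0484334; B: 0.267353; C: 0.0515258.
Posterior ∝ prior × likelihood. Numerator for B: 0.42·0.267353 = 0.112288.
Normalizing constant: 0.37·0.0484334 + 0.42·0.267353 + 0.21·0.0515258 = 0.141029.
P(B | observation) = 0.112288 / 0.141029 = 0.796207.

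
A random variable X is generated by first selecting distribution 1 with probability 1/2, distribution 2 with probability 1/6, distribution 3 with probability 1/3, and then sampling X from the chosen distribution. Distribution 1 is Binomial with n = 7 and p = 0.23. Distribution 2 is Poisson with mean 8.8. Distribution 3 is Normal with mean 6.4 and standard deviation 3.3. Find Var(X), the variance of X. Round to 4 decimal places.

14.1685

Per component, 1: μ=1.61, E[X²]=3.8318; 2: μ=8.8, E[X²]=86.24; 3: μ=6.4, E[X²]=51.85.
E[X] = 0.5·1.61 + 0.166667·8.8 + 0.333333·6.4 = 4.405.
E[X²] = 0.5·3.8318 + 0.166667·86.24 + 0.333333·51.85 = 33.5726.
Var(X) = E[X²] − (E[X])² = 33.5726 − 19.404 = 14.1685.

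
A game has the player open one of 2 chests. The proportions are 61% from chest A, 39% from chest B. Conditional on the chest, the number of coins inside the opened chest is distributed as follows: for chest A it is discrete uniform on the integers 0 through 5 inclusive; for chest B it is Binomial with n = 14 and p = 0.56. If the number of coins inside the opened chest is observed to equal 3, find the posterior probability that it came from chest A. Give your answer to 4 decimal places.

Likelihoods P(X=3 | ·): A: 0.166667; B: 0.00764971.
Posterior ∝ prior × likelihood. Numerator for A: 0.61·0.166667 = 0.101667.
Normalizing constant: 0.61·0.166667 + 0.39·0.00764971 = 0.10465.
P(A | observation) = 0.101667 / 0.10465 = 0.971492.

0.9715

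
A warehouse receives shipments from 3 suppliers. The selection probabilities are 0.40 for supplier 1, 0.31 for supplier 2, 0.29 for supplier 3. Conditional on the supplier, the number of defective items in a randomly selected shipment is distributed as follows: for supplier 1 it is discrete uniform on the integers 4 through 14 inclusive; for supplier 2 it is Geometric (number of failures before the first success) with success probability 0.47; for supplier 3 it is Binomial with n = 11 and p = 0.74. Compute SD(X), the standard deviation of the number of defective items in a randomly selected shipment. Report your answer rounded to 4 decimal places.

Per component, 1: μ=9, E[X²]=91; 2: μ=1.12766, E[X²]=3.67089; 3: μ=8.14, E[X²]=68.376.
E[X] = 0.4·9 + 0.31·1.12766 + 0.29·8.14 = 6.31017.
E[X²] = 0.4·91 + 0.31·3.67089 + 0.29·68.376 = 57.367.
Var(X) = E[X²] − (E[X])² = 57.367 − 39.8183 = 17.5487.
SD(X) = √17.5487 = 4.18912.

4.1891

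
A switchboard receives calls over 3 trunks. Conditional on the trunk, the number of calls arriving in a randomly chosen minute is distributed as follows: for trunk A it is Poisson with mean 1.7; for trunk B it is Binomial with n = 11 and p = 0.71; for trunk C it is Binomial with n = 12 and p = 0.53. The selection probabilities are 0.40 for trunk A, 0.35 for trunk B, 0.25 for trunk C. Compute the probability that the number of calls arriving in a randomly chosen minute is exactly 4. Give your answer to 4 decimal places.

0.0537

Conditional on each trunk, P(X = 4): A: 0.0635746; B: 0.0144655; C: 0.0930018.
By total probability, P(X = 4) = 0.4·0.0635746 + 0.35·0.0144655 + 0.25·0.0930018 = 0.0537432.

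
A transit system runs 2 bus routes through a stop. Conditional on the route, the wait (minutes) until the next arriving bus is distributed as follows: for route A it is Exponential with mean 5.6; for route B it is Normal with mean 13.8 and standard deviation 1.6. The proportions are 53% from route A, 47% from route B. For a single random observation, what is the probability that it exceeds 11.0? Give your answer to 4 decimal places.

0.5255

Conditional on each route, P(X > 11.0): A: 0.140256; B: 0.959941.
By total probability, P(X > 11.0) = 0.53·0.140256 + 0.47·0.959941 = 0.525508.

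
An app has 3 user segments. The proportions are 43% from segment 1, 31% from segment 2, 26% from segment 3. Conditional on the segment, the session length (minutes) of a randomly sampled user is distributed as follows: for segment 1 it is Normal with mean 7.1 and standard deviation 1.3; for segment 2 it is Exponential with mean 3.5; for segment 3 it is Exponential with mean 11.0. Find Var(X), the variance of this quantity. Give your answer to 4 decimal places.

Per component, 1: μ=7.1, E[X²]=52.1; 2: μ=3.5, E[X²]=24.5; 3: μ=11, E[X²]=242.
E[X] = 0.43·7.1 + 0.31·3.5 + 0.26·11 = 6.998.
E[X²] = 0.43·52.1 + 0.31·24.5 + 0.26·242 = 92.918.
Var(X) = E[X²] − (E[X])² = 92.918 − 48.972 = 43.946.

43.9460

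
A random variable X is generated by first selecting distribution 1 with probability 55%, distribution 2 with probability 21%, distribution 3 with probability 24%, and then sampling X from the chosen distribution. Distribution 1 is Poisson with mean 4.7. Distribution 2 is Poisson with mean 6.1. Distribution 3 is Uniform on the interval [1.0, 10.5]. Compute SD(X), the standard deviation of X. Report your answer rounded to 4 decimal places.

2.4595

Per component, 1: μ=4.7, E[X²]=26.79; 2: μ=6.1, E[X²]=43.31; 3: μ=5.75, E[X²]=40.5833.
E[X] = 0.55·4.7 + 0.21·6.1 + 0.24·5.75 = 5.246.
E[X²] = 0.55·26.79 + 0.21·43.31 + 0.24·40.5833 = 33.5696.
Var(X) = E[X²] − (E[X])² = 33.5696 − 27.5205 = 6.04908.
SD(X) = √6.04908 = 2.45949.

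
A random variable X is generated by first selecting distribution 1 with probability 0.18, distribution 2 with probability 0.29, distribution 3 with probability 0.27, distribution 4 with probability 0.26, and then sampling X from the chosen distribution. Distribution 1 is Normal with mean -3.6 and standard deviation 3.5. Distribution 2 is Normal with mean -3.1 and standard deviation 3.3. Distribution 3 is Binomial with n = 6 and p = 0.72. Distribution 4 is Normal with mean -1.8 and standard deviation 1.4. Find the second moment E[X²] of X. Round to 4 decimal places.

For each component E[X²] = Var + (mean)², giving 1: 25.21; 2: 20.5; 3: 19.872; 4: 5.2.
Overall E[X²] = 0.18·25.21 + 0.29·20.5 + 0.27·19.872 + 0.26·5.2 = 17.2002.

17.2002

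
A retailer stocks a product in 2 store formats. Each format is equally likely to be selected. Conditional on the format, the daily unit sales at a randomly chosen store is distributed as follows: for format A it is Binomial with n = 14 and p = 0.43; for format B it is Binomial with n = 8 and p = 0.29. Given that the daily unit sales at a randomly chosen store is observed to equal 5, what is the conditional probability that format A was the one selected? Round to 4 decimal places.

Likelihoods P(X=5 | ·): A: 0.18693; B: 0.0411105.
Posterior ∝ prior × likelihood. Numerator for A: 0.5·0.18693 = 0.0934652.
Normalizing constant: 0.5·0.18693 + 0.5·0.0411105 = 0.11402.
P(A | observation) = 0.0934652 / 0.11402 = 0.819723.

0.8197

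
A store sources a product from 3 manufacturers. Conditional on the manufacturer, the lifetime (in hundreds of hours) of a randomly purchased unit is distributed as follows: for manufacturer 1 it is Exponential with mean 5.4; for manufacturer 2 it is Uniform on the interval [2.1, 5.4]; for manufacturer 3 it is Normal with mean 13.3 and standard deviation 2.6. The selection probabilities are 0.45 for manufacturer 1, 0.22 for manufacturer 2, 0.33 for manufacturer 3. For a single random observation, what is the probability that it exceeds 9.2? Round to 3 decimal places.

Conditional on each manufacturer, P(X > 9.2): 1: 0.182008; 2: 0; 3: 0.942593.
By total probability, P(X > 9.2) = 0.45·0.182008 + 0.22·0 + 0.33·0.942593 = 0.392959.

0.393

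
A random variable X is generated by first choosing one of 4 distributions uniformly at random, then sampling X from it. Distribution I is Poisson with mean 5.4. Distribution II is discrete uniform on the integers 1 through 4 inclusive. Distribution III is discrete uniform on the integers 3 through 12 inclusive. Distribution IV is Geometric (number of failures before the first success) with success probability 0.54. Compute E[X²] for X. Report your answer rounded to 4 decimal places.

27.2158

For each component E[X²] = Var + (mean)², giving I: 34.56; II: 7.5; III: 64.5; IV: 2.30316.
Overall E[X²] = 0.25·34.56 + 0.25·7.5 + 0.25·64.5 + 0.25·2.30316 = 27.2158.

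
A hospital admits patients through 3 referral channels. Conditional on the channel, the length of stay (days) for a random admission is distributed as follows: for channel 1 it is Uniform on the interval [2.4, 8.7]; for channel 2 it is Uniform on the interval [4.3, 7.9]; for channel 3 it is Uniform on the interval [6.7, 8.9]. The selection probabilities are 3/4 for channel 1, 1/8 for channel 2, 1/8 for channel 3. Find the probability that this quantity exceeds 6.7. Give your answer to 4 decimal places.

Conditional on each channel, P(X > 6.7): 1: 0.31746; 2: 0.333333; 3: 1.
By total probability, P(X > 6.7) = 0.75·0.31746 + 0.125·0.333333 + 0.125·1 = 0.404762.

0.4048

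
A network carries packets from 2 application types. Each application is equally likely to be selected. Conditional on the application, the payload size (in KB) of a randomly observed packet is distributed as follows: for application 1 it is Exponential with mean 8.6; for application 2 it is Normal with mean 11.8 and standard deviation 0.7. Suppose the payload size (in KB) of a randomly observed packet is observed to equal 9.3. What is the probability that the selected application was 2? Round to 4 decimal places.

0.0240

Likelihoods f(9.3 | ·): 1: 0.0394328; 2: 0.000968449.
Posterior ∝ prior × likelihood. Numerator for 2: 0.5·0.000968449 = 0.000484225.
Normalizing constant: 0.5·0.0394328 + 0.5·0.000968449 = 0.0202006.
P(2 | observation) = 0.000484225 / 0.0202006 = 0.0239708.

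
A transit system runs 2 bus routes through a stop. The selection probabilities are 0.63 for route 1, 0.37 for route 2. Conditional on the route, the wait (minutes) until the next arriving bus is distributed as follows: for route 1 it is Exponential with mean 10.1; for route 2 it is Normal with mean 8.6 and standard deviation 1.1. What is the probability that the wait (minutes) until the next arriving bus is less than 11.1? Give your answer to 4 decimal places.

Conditional on each route, P(X < 11.1): 1: 0.666799; 2: 0.988479.
By total probability, P(X < 11.1) = 0.63·0.666799 + 0.37·0.988479 = 0.785821.

0.7858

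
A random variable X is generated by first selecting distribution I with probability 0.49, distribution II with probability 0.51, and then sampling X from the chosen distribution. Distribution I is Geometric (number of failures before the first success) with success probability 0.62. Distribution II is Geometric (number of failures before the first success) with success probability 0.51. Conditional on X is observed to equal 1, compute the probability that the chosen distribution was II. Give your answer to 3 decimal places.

0.525

Likelihoods P(X=1 | ·): I: 0.2356; II: 0.2499.
Posterior ∝ prior × likelihood. Numerator for II: 0.51·0.2499 = 0.127449.
Normalizing constant: 0.49·0.2356 + 0.51·0.2499 = 0.242893.
P(II | observation) = 0.127449 / 0.242893 = 0.524713.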